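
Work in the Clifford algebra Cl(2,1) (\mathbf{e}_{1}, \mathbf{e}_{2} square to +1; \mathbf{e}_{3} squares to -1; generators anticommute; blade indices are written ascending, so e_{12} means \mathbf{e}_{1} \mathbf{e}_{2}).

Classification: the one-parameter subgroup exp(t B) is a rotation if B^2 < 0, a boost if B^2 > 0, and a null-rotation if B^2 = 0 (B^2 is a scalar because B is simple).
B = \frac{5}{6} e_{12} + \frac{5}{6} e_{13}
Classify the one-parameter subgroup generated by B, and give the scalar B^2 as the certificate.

B^2 term by term: the squares give (\frac{5}{6})^2*(e_{12})^2 + (\frac{5}{6})^2*(e_{13})^2 = \frac{25}{36}*(-1) + \frac{25}{36}*(+1) = 0 (each basis 2-blade squares to minus the product of its generators' squares); cross terms between blades sharing an index anticommute and cancel. So B^2 = 0.
Answer: null-rotation, certificate B^2 = 0. Why this suffices: the scalar 0 survives any versor conjugation, so its sign alone determines the class however B is presented.


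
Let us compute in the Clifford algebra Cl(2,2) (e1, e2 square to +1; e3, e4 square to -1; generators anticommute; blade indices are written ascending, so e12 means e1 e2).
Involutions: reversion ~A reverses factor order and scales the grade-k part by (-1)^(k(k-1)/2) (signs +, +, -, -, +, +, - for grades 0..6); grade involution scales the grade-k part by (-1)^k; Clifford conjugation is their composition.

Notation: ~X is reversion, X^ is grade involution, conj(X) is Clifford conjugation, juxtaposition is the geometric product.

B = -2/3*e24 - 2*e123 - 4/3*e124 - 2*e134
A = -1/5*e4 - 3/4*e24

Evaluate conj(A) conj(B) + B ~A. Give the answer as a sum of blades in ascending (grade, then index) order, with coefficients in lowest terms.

first term: 1/2 - e1 + 2/15*e2 + 4/15*e12 + 2/5*e13 - 3/2*e123 - 3/2*e134 + 2/5*e1234
second term: -1/2 - e1 - 2/15*e2 - 4/15*e12 - 2/5*e13 + 3/2*e123 + 3/2*e134 + 2/5*e1234
Answer: -2*e1 + 4/5*e1234


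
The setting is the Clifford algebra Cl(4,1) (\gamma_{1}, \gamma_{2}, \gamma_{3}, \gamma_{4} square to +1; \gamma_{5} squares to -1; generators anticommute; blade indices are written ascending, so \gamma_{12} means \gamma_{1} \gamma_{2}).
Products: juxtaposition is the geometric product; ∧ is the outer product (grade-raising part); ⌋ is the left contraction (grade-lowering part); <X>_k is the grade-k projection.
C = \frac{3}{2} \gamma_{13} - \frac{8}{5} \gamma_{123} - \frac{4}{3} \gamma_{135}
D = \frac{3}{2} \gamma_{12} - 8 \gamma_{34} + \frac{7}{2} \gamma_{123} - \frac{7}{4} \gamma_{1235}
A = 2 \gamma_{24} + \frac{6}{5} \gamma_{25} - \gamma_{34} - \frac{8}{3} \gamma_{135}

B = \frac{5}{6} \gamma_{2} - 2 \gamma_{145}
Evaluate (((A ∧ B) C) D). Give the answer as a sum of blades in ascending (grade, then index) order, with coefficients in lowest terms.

step 1: -\frac{5}{6} \gamma_{234} - \frac{20}{9} \gamma_{1235}
step 2: -\frac{80}{27} \gamma_{2} + \frac{32}{9} \gamma_{5} + \frac{4}{3} \gamma_{14} - \frac{10}{3} \gamma_{25} - \frac{5}{4} \gamma_{124} + \frac{10}{9} \gamma_{1245}
step 3: \frac{40}{9} \gamma_{1} + \frac{15}{8} \gamma_{4} + \frac{821}{54} \gamma_{13} + 5 \gamma_{15} + 2 \gamma_{24} - \frac{455}{72} \gamma_{34} - \frac{5}{3} \gamma_{45} - \frac{146}{9} \gamma_{123} + \frac{16}{3} \gamma_{125} - \frac{455}{27} \gamma_{135} + \frac{514}{27} \gamma_{234} - \frac{1447}{48} \gamma_{345} - \frac{32}{9} \gamma_{1235} + 29 \gamma_{2345}
Answer: \frac{40}{9} \gamma_{1} + \frac{15}{8} \gamma_{4} + \frac{821}{54} \gamma_{13} + 5 \gamma_{15} + 2 \gamma_{24} - \frac{455}{72} \gamma_{34} - \frac{5}{3} \gamma_{45} - \frac{146}{9} \gamma_{123} + \frac{16}{3} \gamma_{125} - \frac{455}{27} \gamma_{135} + \frac{514}{27} \gamma_{234} - \frac{1447}{48} \gamma_{345} - \frac{32}{9} \gamma_{1235} + 29 \gamma_{2345}


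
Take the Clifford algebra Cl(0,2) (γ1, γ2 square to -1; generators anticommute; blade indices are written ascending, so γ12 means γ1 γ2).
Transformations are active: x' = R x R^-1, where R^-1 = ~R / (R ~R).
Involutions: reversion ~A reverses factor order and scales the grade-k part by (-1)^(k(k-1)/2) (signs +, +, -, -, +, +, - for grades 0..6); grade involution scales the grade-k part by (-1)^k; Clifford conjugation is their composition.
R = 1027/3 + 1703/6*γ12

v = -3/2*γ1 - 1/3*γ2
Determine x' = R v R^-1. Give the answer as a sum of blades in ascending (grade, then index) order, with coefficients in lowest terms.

~R = 1027/3 - 1703/6*γ12, and R ~R = 7119125/36, so R^-1 = ~R / (7119125/36).
R v = -3770/9*γ1 - 19435/36*γ2
Answer: 2513/50550*γ1 - 12939/8425*γ2


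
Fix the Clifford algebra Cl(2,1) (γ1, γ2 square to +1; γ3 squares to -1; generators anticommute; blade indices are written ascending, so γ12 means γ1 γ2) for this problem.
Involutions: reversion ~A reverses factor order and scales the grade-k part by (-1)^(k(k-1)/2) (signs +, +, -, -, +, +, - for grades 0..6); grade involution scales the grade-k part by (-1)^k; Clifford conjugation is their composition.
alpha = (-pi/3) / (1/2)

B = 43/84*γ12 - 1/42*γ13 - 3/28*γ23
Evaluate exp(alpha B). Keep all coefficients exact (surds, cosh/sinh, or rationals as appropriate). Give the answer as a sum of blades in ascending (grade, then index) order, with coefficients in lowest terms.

B^2 term by term: the squares give (43/84)^2*(γ12)^2 + (-1/42)^2*(γ13)^2 + (-3/28)^2*(γ23)^2 = 1849/7056*(-1) + 1/1764*(+1) + 9/784*(+1) = -1/4 (each basis 2-blade squares to minus the product of its generators' squares); cross terms between blades sharing an index anticommute and cancel. So B^2 = -1/4.
B^2 = -1/4 — the negative square puts this in the circular regime; l = 1/2, alpha*l = -pi/3, so exp(alpha B) = cos(-pi/3) + (sin(-pi/3)/(1/2))*B = 1/2 + (-sqrt(3))*B.
Answer: 1/2 - 43*sqrt(3)/84*γ12 + sqrt(3)/42*γ13 + 3*sqrt(3)/28*γ23


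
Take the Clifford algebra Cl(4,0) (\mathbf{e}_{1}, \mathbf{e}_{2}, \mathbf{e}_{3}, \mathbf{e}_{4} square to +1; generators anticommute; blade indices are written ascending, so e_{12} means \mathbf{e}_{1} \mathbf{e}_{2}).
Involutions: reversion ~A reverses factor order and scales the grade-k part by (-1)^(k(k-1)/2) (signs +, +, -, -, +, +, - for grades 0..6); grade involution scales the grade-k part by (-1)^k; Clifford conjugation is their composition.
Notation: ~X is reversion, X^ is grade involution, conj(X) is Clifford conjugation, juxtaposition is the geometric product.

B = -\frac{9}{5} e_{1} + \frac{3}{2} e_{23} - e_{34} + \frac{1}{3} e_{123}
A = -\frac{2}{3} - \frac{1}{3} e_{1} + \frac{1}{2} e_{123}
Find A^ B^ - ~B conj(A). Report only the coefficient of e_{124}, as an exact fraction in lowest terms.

first term: \frac{13}{30} - \frac{9}{20} e_{1} - \frac{181}{90} e_{23} + \frac{2}{3} e_{34} + \frac{13}{18} e_{123} + \frac{1}{2} e_{124} - \frac{1}{3} e_{134}
second term: -\frac{13}{30} + \frac{39}{20} e_{1} - \frac{1}{90} e_{23} - \frac{2}{3} e_{34} - \frac{5}{18} e_{123} - \frac{1}{2} e_{124} + \frac{1}{3} e_{134}
Answer: 1


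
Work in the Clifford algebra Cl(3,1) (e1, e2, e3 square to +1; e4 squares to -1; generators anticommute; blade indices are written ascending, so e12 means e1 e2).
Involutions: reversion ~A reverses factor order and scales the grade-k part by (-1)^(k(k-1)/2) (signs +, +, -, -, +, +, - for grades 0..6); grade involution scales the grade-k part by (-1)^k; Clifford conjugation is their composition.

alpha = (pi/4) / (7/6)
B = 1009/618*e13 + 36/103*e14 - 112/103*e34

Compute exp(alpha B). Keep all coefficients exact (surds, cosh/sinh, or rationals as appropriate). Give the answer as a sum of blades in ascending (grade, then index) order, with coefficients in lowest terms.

B^2 term by term: the squares give (1009/618)^2*(e13)^2 + (36/103)^2*(e14)^2 + (-112/103)^2*(e34)^2 = 1018081/381924*(-1) + 1296/10609*(+1) + 12544/10609*(+1) = -49/36 (each basis 2-blade squares to minus the product of its generators' squares); cross terms between blades sharing an index anticommute and cancel. So B^2 = -49/36.
B^2 = -49/36 — the negative square puts this in the circular regime; l = 7/6, alpha*l = pi/4, so exp(alpha B) = cos(pi/4) + (sin(pi/4)/(7/6))*B = sqrt(2)/2 + (3*sqrt(2)/7)*B.
Answer: sqrt(2)/2 + 1009*sqrt(2)/1442*e13 + 108*sqrt(2)/721*e14 - 48*sqrt(2)/103*e34


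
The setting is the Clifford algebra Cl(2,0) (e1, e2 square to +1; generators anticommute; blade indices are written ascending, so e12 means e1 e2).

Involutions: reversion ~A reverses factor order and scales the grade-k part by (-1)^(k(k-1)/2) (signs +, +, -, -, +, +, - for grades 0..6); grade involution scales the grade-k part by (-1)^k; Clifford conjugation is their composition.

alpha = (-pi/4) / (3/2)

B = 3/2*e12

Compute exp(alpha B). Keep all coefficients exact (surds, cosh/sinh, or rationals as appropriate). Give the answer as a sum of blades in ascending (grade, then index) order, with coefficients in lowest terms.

B^2 = (3/2)^2*(e12)^2 = 9/4*(-1) = -9/4 (a basis 2-blade squares to minus the product of its generators' squares).
B^2 = -9/4 — since the square is negative, the closed form is circular: l = 3/2, alpha*l = -pi/4, so exp(alpha B) = cos(-pi/4) + (sin(-pi/4)/(3/2))*B = sqrt(2)/2 + (-sqrt(2)/3)*B.
Answer: sqrt(2)/2 - sqrt(2)/2*e12


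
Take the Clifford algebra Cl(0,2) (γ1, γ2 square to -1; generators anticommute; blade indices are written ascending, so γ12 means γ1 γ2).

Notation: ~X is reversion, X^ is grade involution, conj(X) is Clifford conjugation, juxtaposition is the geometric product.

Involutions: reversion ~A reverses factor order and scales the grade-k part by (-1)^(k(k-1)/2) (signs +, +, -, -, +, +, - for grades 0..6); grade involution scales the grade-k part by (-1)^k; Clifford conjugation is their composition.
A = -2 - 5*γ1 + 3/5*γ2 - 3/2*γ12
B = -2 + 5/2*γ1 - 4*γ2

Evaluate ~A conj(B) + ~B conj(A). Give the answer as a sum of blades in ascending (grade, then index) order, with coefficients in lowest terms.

first term: -109/10 + 9*γ1 - 259/20*γ2 - 43/2*γ12
second term: -109/10 - 21*γ1 + 109/20*γ2 + 31/2*γ12
Answer: -109/5 - 12*γ1 - 15/2*γ2 - 6*γ12


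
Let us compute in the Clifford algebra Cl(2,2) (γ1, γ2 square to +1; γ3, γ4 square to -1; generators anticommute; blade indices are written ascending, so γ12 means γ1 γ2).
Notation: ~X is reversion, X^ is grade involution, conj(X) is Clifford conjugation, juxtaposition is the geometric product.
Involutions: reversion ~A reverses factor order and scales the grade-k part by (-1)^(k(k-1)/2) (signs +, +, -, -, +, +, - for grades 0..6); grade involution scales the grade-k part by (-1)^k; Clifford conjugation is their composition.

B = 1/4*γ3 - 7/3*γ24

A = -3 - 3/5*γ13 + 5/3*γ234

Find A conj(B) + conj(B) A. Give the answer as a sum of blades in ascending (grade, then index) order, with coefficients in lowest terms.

first term: -3/20*γ1 - 113/36*γ3 - 89/12*γ24 + 7/5*γ1234
second term: 3/20*γ1 - 113/36*γ3 - 89/12*γ24 + 7/5*γ1234
Answer: -113/18*γ3 - 89/6*γ24 + 14/5*γ1234


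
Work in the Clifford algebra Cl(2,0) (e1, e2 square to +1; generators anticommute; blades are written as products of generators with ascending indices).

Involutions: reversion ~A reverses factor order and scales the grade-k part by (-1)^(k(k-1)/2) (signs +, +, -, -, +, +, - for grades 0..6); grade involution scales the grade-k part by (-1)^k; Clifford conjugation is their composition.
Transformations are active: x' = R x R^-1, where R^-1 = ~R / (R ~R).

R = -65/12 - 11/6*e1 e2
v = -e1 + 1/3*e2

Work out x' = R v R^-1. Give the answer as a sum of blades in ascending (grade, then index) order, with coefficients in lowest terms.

~R = -65/12 + 11/6*e1 e2, and R ~R = 4709/144, so R^-1 = ~R / (4709/144).
R v = 173/36*e1 - 131/36*e2
Answer: -8363/14127*e1 + 4107/4709*e2


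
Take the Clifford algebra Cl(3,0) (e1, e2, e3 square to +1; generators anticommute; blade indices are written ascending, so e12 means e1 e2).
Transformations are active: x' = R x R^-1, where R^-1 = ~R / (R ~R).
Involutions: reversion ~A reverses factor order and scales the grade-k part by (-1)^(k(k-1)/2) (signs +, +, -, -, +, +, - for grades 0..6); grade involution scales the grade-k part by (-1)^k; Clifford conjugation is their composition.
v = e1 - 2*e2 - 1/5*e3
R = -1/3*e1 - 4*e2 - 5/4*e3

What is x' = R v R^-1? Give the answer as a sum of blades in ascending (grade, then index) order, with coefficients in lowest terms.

~R = -1/3*e1 - 4*e2 - 5/4*e3, and R ~R = 2545/144, so R^-1 = ~R / (2545/144).
R v = 95/12 + 14/3*e12 + 79/60*e13 - 17/10*e23
Answer: -661/509*e1 - 806/509*e2 - 2341/2545*e3


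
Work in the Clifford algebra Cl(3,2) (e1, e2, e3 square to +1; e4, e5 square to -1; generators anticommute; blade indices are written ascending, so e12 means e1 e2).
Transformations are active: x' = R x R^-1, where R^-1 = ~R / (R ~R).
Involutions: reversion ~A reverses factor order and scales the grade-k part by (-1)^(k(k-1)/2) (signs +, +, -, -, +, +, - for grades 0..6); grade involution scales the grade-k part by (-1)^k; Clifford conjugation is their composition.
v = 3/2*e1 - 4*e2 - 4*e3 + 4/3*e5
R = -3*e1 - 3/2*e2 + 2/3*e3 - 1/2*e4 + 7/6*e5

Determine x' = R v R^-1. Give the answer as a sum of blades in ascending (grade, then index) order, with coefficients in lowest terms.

~R = -3*e1 - 3/2*e2 + 2/3*e3 - 1/2*e4 + 7/6*e5, and R ~R = 121/12, so R^-1 = ~R / (121/12).
R v = -49/18 + 57/4*e12 + 11*e13 + 3/4*e14 - 23/4*e15 + 26/3*e23 - 2*e24 + 8/3*e25 - 2*e34 + 50/9*e35 - 2/3*e45
Answer: 29/242*e1 + 582/121*e2 + 3964/1089*e3 + 98/363*e4 - 2138/1089*e5


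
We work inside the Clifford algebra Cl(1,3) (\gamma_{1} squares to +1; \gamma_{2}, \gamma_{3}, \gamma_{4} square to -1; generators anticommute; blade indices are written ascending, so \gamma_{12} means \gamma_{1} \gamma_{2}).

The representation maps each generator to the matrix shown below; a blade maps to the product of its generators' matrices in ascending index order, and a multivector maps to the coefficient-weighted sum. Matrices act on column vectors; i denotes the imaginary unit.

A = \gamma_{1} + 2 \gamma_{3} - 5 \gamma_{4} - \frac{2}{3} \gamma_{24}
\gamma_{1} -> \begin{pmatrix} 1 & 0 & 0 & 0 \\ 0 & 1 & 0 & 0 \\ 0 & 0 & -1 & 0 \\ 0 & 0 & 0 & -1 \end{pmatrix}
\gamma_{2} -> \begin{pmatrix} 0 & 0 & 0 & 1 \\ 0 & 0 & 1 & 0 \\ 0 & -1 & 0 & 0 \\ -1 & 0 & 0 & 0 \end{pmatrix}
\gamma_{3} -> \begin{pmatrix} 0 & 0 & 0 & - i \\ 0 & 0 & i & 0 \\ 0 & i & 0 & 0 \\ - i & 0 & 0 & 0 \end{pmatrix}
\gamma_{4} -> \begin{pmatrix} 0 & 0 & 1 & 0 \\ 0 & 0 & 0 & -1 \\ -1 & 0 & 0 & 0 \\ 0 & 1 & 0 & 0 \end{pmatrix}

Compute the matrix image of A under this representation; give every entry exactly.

Bivector images (products of the table entries): rho(\gamma_{24}) = rho(\gamma_{2})rho(\gamma_{4}) = \begin{pmatrix} 0 & 1 & 0 & 0 \\ -1 & 0 & 0 & 0 \\ 0 & 0 & 0 & 1 \\ 0 & 0 & -1 & 0 \end{pmatrix}.
M = (1)*rho(\gamma_{1}) + (2)*rho(\gamma_{3}) + (-5)*rho(\gamma_{4}) + (-\frac{2}{3})*rho(\gamma_{24}), summed entrywise:
Answer: \begin{pmatrix} 1 & - \frac{2}{3} & -5 & - 2 i \\ \frac{2}{3} & 1 & 2 i & 5 \\ 5 & 2 i & -1 & - \frac{2}{3} \\ - 2 i & -5 & \frac{2}{3} & -1 \end{pmatrix}


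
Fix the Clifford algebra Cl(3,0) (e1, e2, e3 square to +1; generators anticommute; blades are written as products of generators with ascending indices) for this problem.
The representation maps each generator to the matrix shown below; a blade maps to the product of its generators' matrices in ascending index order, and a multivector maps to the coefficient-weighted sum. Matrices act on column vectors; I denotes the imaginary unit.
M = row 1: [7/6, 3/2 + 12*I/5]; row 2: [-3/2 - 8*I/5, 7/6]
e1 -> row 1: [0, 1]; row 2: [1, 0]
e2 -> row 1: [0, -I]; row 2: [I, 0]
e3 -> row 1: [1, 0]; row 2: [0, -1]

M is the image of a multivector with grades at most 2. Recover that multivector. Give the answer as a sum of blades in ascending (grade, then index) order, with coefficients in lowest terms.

Method: 1, rho(e1), rho(e2), rho(e3) form a trace-orthogonal basis of the 2x2 complex matrices (tr(X Y) = 2 if X = Y, else 0), so M = m0*1 + m1*rho(e1) + m2*rho(e2) + m3*rho(e3) with m0 = tr(M)/2 = 7/6, m1 = tr(M rho(e1))/2 = 2*I/5, m2 = tr(M rho(e2))/2 = -2 + 3*I/2, m3 = tr(M rho(e3))/2 = 0.
Multiplying table entries, the bivector images are rho(e1 e2) = I*rho(e3), rho(e1 e3) = -I*rho(e2), rho(e2 e3) = I*rho(e1); with real blade coefficients the real parts of m0..m3 are the coefficients of 1, e1, e2, e3 and the imaginary parts give the bivectors (e2 e3: Im m1, e1 e3: -Im m2, e1 e2: Im m3).
Answer: 7/6 - 2*e2 - 3/2*e1 e3 + 2/5*e2 e3


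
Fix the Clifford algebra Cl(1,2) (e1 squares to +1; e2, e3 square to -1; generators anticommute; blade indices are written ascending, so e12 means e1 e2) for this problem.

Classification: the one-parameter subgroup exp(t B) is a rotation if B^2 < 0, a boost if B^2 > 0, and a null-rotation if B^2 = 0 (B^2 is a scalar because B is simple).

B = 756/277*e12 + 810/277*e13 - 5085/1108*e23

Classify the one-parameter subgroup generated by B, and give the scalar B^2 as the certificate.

B^2 term by term: the squares give (756/277)^2*(e12)^2 + (810/277)^2*(e13)^2 + (-5085/1108)^2*(e23)^2 = 571536/76729*(+1) + 656100/76729*(+1) + 25857225/1227664*(-1) = -81/16 (each basis 2-blade squares to minus the product of its generators' squares); cross terms between blades sharing an index anticommute and cancel. So B^2 = -81/16.
Answer: rotation, certificate B^2 = -81/16. B^2 = -81/16 is basis-independent, so its sign is the whole story.


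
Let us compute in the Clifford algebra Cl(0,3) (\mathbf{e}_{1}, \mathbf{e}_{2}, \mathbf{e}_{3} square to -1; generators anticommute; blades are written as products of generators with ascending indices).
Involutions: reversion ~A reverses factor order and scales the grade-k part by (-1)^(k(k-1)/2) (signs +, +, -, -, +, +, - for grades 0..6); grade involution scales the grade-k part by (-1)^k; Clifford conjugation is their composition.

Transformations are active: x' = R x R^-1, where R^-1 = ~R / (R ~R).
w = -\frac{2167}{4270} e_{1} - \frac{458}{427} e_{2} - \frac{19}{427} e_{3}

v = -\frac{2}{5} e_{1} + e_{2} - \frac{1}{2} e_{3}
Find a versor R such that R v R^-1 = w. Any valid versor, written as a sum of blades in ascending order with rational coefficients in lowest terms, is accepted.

Sketch: the shared square -\frac{141}{100} makes R = v + w = -\frac{775}{854} e_{1} - \frac{31}{427} e_{2} - \frac{465}{854} e_{3} the natural versor; its sandwich fixes that direction, negates (v - w)/2, and sends v to w.
Answer: -\frac{775}{854} e_{1} - \frac{31}{427} e_{2} - \frac{465}{854} e_{3}


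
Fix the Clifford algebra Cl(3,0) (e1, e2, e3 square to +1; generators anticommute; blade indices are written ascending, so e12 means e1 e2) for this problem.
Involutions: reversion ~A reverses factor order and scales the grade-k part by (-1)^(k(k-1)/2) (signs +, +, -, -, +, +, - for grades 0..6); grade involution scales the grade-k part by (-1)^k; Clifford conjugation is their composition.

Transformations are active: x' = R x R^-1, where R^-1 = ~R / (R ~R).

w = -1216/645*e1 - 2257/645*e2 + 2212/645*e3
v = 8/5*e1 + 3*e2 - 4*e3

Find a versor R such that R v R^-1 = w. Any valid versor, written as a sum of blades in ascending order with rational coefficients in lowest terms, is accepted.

Why this works: both vectors square to 689/25, so q(v) = q(w) and R = v + w = -184/645*e1 - 322/645*e2 - 368/645*e3 carries v to w — its own direction survives, the complement (v - w)/2 flips.
Answer: -184/645*e1 - 322/645*e2 - 368/645*e3


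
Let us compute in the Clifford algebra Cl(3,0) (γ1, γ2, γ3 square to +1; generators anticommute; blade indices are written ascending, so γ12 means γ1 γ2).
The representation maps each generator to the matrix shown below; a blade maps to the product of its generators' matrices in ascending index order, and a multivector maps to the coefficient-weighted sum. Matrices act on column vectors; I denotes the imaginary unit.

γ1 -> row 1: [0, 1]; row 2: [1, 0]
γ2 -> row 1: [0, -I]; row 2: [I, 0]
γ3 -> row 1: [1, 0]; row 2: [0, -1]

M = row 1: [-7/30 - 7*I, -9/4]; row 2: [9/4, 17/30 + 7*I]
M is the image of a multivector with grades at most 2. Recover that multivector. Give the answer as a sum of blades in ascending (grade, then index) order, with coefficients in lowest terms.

Method: 1, rho(γ1), rho(γ2), rho(γ3) form a trace-orthogonal basis of the 2x2 complex matrices (tr(X Y) = 2 if X = Y, else 0), so M = m0*1 + m1*rho(γ1) + m2*rho(γ2) + m3*rho(γ3) with m0 = tr(M)/2 = 1/6, m1 = tr(M rho(γ1))/2 = 0, m2 = tr(M rho(γ2))/2 = -9*I/4, m3 = tr(M rho(γ3))/2 = -2/5 - 7*I.
Multiplying table entries, the bivector images are rho(γ12) = I*rho(γ3), rho(γ13) = -I*rho(γ2), rho(γ23) = I*rho(γ1); with real blade coefficients the real parts of m0..m3 are the coefficients of 1, γ1, γ2, γ3 and the imaginary parts give the bivectors (γ23: Im m1, γ13: -Im m2, γ12: Im m3).
Answer: 1/6 - 2/5*γ3 - 7*γ12 + 9/4*γ13


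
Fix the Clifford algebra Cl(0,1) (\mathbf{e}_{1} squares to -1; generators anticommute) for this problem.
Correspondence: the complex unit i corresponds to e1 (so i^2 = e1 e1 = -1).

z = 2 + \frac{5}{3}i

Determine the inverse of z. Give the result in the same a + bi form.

In blades: z = 2 + \frac{5}{3} e_{1}.
With qbar = 2 - \frac{5}{3} e_{1} (scalar fixed, mapped units negated), z qbar = \frac{61}{9} (the sum of squared coefficients), so z^-1 = qbar / (\frac{61}{9}) = \frac{18}{61} - \frac{15}{61} e_{1}; translating back:
Answer: \frac{18}{61} - \frac{15}{61}i


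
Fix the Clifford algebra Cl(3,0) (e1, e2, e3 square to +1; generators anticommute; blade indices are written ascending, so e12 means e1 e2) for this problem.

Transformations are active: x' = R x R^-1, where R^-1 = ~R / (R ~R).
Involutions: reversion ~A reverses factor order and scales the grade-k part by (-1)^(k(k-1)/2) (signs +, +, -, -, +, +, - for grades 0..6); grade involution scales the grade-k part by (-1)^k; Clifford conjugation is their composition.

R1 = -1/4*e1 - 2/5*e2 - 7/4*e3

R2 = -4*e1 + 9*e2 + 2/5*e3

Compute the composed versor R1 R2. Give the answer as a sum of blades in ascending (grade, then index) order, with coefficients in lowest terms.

Distribute over the terms of R1 (each basis-blade product reordered to ascending indices, repeated generators contracted through their squares):
(-1/4*e1) R2 = 1 - 9/4*e12 - 1/10*e13
(-2/5*e2) R2 = -18/5 - 8/5*e12 - 4/25*e23
(-7/4*e3) R2 = -7/10 - 7*e13 + 63/4*e23
Summing the partial products and collecting blades:
Answer: -33/10 - 77/20*e12 - 71/10*e13 + 1559/100*e23


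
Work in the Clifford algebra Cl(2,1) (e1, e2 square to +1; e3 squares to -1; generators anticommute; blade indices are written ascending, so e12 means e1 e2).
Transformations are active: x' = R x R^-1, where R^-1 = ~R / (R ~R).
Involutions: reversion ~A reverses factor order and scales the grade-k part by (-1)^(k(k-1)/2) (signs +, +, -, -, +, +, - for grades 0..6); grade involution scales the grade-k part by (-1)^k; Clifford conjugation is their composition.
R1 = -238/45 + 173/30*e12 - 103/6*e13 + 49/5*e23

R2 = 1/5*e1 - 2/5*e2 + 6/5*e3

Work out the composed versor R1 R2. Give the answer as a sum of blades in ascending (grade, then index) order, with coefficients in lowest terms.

Distribute over the terms of R2 (each basis-blade product reordered to ascending indices, repeated generators contracted through their squares):
R1 (1/5*e1) = -238/225*e1 - 173/150*e2 + 103/30*e3 + 49/25*e123
R1 (-2/5*e2) = -173/75*e1 + 476/225*e2 + 98/25*e3 - 103/15*e123
R1 (6/5*e3) = 103/5*e1 - 294/25*e2 - 476/75*e3 + 173/25*e123
Summing the partial products and collecting blades:
Answer: 3878/225*e1 - 4859/450*e2 + 151/150*e3 + 151/75*e123


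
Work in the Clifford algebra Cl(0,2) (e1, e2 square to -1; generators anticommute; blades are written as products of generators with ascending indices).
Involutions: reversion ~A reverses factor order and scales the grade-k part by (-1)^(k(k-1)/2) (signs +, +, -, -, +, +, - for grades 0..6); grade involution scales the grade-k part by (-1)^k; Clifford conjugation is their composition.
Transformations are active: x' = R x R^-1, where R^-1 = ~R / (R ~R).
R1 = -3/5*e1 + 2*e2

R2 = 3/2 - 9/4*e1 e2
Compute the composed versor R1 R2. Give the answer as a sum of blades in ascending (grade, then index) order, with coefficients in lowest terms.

Distribute over the terms of R1 (each basis-blade product reordered to ascending indices, repeated generators contracted through their squares):
(-3/5*e1) R2 = -9/10*e1 - 27/20*e2
(2*e2) R2 = -9/2*e1 + 3*e2
Summing the partial products and collecting blades:
Answer: -27/5*e1 + 33/20*e2


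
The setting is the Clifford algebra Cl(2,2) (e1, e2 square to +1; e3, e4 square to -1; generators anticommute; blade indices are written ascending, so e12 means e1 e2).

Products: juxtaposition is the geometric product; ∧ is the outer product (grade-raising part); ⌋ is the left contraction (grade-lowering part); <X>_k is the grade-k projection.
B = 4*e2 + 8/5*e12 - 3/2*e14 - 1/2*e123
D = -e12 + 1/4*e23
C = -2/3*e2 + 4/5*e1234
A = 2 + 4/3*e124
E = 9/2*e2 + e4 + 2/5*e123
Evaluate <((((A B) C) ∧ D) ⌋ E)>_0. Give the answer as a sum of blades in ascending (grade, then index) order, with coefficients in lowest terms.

step 1: 10*e2 - 32/15*e4 + 16/5*e12 - 25/3*e14 - 2/3*e34 - e123
step 2: -20/3 - 32/15*e1 - 4/5*e4 + 8/15*e12 - 2/3*e13 - 20/3*e23 - 64/45*e24 - 64/25*e34 - 128/75*e123 - 50/9*e124 - 8*e134 + 4/9*e234
step 3: 20/3*e12 - 5/3*e23 - 8/15*e123 + 4/5*e124 - 1/5*e234 + 64/25*e1234
step 4: -16/75 - 2/3*e1 - 8/3*e3
step 5: -16/75
Answer: -16/75


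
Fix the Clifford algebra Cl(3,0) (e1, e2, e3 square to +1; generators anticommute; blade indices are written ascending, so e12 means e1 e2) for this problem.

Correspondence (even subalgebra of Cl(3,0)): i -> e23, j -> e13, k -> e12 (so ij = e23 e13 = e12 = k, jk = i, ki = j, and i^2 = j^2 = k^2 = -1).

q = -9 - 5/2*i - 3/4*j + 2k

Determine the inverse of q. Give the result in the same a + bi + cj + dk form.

In blades: q = -9 + 2*e12 - 3/4*e13 - 5/2*e23.
With qbar = -9 - 2*e12 + 3/4*e13 + 5/2*e23 (scalar fixed, mapped units negated), q qbar = 1469/16 (the sum of squared coefficients), so q^-1 = qbar / (1469/16) = -144/1469 - 32/1469*e12 + 12/1469*e13 + 40/1469*e23; translating back:
Answer: -144/1469 + 40/1469*i + 12/1469*j - 32/1469*k


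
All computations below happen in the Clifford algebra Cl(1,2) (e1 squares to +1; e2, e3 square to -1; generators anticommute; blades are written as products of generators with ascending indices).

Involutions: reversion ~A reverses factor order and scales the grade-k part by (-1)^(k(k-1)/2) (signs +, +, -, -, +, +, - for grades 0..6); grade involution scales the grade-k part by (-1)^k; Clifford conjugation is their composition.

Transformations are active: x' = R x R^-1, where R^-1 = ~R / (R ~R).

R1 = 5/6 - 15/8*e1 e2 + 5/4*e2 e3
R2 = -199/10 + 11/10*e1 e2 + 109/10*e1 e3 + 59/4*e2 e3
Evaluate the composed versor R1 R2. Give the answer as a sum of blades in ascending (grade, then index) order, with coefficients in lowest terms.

Distribute over the terms of R1 (each basis-blade product reordered to ascending indices, repeated generators contracted through their squares):
(5/6) R2 = -199/12 + 11/12*e1 e2 + 109/12*e1 e3 + 295/24*e2 e3
(-15/8*e1 e2) R2 = -33/16 + 597/16*e1 e2 + 885/32*e1 e3 + 327/16*e2 e3
(5/4*e2 e3) R2 = -295/16 - 109/8*e1 e2 + 11/8*e1 e3 - 199/8*e2 e3
Summing the partial products and collecting blades:
Answer: -445/12 + 1181/48*e1 e2 + 3659/96*e1 e3 + 377/48*e2 e3


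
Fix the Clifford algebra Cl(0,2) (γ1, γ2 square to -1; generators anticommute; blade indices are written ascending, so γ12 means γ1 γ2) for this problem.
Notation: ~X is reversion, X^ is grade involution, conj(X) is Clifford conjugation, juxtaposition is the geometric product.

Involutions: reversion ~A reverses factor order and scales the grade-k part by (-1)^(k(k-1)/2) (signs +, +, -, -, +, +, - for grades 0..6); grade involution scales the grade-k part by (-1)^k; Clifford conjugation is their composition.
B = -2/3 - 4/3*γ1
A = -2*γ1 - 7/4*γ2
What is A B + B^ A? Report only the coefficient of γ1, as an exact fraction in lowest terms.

first term: -8/3 + 4/3*γ1 + 7/6*γ2 - 7/3*γ12
second term: 8/3 + 4/3*γ1 + 7/6*γ2 - 7/3*γ12
Answer: 8/3


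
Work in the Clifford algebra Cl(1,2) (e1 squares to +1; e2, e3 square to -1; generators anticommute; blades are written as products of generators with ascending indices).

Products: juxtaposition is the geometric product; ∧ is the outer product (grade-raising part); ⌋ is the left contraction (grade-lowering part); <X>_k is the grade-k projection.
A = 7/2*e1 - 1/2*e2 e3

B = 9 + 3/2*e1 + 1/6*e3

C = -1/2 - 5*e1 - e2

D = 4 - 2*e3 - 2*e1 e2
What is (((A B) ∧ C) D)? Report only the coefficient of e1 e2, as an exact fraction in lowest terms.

step 1: 21/4 + 63/2*e1 + 1/12*e2 + 7/12*e1 e3 - 9/2*e2 e3 - 3/4*e1 e2 e3
step 2: -21/8 - 42*e1 - 127/24*e2 - 373/12*e1 e2 - 7/24*e1 e3 + 9/4*e2 e3 + 563/24*e1 e2 e3
step 3: 155/3 - 158*e1 + 202/3*e2 - 125/3*e3 - 433/6*e1 e2 + 235/3*e1 e3 + 121/6*e2 e3 + 156*e1 e2 e3
Answer: -433/6


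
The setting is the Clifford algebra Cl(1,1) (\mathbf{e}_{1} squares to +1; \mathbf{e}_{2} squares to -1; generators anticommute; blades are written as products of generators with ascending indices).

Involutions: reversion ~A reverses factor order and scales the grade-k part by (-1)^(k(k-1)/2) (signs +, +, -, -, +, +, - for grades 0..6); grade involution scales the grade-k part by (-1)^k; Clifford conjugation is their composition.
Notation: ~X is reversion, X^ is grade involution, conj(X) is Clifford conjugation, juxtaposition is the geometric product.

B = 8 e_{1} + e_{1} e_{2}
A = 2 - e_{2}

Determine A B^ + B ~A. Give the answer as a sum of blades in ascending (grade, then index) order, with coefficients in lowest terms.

first term: -17 e_{1} - 6 e_{1} e_{2}
second term: 17 e_{1} - 6 e_{1} e_{2}
Answer: -12 e_{1} e_{2}


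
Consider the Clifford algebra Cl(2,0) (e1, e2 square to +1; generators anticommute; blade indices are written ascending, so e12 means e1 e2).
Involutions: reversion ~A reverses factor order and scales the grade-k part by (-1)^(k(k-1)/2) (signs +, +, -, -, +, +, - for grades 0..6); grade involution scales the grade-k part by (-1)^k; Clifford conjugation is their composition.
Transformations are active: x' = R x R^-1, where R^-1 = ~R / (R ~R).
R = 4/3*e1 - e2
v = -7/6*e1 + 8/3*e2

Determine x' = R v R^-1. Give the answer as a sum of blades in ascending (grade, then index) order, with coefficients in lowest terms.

~R = 4/3*e1 - e2, and R ~R = 25/9, so R^-1 = ~R / (25/9).
R v = -38/9 + 43/18*e12
Answer: -433/150*e1 + 28/75*e2


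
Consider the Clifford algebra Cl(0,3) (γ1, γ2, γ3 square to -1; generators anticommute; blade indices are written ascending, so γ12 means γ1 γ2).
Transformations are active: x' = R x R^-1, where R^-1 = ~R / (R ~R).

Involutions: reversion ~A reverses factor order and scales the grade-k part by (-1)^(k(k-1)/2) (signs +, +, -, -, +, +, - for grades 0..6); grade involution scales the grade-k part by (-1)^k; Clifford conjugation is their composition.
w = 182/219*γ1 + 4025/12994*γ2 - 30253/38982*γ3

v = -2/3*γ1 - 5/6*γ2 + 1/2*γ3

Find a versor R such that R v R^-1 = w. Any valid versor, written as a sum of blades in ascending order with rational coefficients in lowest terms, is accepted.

Since q(v) = q(w) = -25/18, the sum R = v + w = 12/73*γ1 - 10205/19491*γ2 - 5381/19491*γ3 does the job whenever invertible.
Answer: 12/73*γ1 - 10205/19491*γ2 - 5381/19491*γ3


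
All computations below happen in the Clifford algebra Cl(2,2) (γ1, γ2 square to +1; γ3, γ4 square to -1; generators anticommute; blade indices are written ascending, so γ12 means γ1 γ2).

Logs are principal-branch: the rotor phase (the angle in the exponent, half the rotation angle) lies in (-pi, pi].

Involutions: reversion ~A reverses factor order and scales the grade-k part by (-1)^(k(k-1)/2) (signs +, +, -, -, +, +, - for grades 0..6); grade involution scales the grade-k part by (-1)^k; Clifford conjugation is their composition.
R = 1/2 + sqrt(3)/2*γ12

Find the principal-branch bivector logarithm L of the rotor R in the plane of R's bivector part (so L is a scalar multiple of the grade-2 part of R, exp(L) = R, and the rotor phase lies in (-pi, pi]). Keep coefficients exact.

The scalar part of R is 1/2, so the principal-branch rotor phase is pinned; divide the bivector part by its sine to get the unit plane — L is the phase times that plane.
Concretely: cos(phase) = 1/2 gives phase = ±pi/3, and since phase/sin(phase) is even the sign is immaterial: L = (phase/sin(phase)) * <R>_2 = (2*sqrt(3)*pi/9) * <R>_2.
Answer: pi/3*γ12


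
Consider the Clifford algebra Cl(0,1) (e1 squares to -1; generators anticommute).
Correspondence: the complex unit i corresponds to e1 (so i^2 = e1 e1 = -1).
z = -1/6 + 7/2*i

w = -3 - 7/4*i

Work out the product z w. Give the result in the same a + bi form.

In blades: z = -1/6 + 7/2*e1, w = -3 - 7/4*e1.
Distribute z over w term by term (generator squares from the signature, products reordered to ascending indices): (-1/6)*w = 1/2 + 7/24*e1; (7/2*e1)*w = 49/8 - 21/2*e1.
Sum: 53/8 - 245/24*e1; translating back through the correspondence:
Answer: 53/8 - 245/24*i


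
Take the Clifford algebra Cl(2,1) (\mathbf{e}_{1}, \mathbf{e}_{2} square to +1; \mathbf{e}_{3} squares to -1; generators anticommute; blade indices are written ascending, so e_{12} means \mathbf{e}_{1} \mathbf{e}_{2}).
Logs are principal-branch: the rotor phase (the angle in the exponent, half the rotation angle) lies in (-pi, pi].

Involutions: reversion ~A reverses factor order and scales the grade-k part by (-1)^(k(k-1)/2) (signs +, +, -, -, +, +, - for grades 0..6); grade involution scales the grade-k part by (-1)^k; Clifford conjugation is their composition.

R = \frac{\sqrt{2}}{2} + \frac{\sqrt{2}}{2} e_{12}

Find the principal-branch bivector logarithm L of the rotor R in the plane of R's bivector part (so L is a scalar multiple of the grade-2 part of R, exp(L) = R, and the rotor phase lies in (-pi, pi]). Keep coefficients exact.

The scalar part of R is \frac{\sqrt{2}}{2}, which fixes the principal-branch rotor phase; the unit plane is then the bivector part divided by the sine of that phase, and L is that plane scaled by the phase.
Concretely: cos(phase) = \frac{\sqrt{2}}{2} gives phase = ±\frac{\pi}{4}, and since phase/sin(phase) is even the sign is immaterial: L = (phase/sin(phase)) * <R>_2 = (\frac{\sqrt{2} \pi}{4}) * <R>_2.
Answer: \frac{\pi}{4} e_{12}


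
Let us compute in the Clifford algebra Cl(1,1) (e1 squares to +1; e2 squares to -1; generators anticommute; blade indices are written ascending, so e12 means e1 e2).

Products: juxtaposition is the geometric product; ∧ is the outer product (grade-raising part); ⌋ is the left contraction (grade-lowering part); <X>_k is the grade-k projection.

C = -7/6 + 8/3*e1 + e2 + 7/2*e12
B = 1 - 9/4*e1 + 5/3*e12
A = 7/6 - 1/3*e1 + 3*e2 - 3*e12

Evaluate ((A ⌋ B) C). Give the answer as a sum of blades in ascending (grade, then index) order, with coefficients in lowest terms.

step 1: -37/12 + 19/8*e1 - 5/9*e2 + 35/18*e12
step 2: 415/24 - 2143/144*e1 + 299/432*e2 - 497/54*e12
Answer: 415/24 - 2143/144*e1 + 299/432*e2 - 497/54*e12


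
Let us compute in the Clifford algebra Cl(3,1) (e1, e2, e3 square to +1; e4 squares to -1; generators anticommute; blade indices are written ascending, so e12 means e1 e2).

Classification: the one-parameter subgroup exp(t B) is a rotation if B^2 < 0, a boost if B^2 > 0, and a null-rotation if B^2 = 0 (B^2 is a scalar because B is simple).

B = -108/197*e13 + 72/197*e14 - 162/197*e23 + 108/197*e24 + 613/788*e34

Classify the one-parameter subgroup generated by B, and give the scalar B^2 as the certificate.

B^2 term by term: the squares give (-108/197)^2*(e13)^2 + (72/197)^2*(e14)^2 + (-162/197)^2*(e23)^2 + (108/197)^2*(e24)^2 + (613/788)^2*(e34)^2 = 11664/38809*(-1) + 5184/38809*(+1) + 26244/38809*(-1) + 11664/38809*(+1) + 375769/620944*(+1) = 1/16 (each basis 2-blade squares to minus the product of its generators' squares); cross terms between blades sharing an index anticommute and cancel; the commuting (index-disjoint) pairs give grade-4 terms 2*c*c'*(blade product), which cancel blade by blade — e1234: 23328/38809 - 23328/38809 = 0 — confirming B is simple. So B^2 = 1/16.
Answer: boost, certificate B^2 = 1/16. The invariant at work: B^2 = 1/16 is unchanged by conjugation, hence its sign classifies the subgroup whatever basis B is written in.


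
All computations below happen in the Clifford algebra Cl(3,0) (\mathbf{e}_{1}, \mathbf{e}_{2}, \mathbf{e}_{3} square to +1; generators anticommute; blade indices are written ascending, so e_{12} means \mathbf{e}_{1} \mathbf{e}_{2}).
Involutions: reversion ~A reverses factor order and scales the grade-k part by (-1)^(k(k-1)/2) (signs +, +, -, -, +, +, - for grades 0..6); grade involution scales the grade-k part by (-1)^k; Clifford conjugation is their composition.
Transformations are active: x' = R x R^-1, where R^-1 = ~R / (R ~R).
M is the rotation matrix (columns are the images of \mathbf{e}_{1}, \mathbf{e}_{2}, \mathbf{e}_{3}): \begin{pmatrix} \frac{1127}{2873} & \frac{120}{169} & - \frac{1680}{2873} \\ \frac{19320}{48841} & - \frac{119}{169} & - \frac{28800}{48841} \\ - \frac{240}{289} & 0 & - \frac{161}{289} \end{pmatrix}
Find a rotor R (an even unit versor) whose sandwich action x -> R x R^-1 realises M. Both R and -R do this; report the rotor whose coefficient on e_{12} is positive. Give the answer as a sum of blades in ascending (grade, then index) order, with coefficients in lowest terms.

Method: write R = a + b12*e_{12} + b13*e_{13} + b23*e_{23} with a^2 + b12^2 + b13^2 + b23^2 = 1 (so R^-1 = ~R). Expanding the columns R e_j ~R gives tr M = 4a^2 - 1 and, from the antisymmetric part, M21 - M12 = -4a*b12, M13 - M31 = 4a*b13, M32 - M23 = -4a*b23.
Here tr M = -\frac{42441}{48841}, so a^2 = (1 + tr M)/4 = \frac{1600}{48841} and a = ±\frac{40}{221}. Taking a = \frac{40}{221}: M21 - M12 = -\frac{15360}{48841}, M13 - M31 = \frac{12000}{48841}, M32 - M23 = \frac{28800}{48841}, giving b12 = \frac{96}{221}, b13 = \frac{75}{221}, b23 = -\frac{180}{221}, i.e. R = \frac{40}{221} + \frac{96}{221} e_{12} + \frac{75}{221} e_{13} - \frac{180}{221} e_{23}.
Its e_{12} coefficient is already positive.
Answer: \frac{40}{221} + \frac{96}{221} e_{12} + \frac{75}{221} e_{13} - \frac{180}{221} e_{23}. Note: both R and -R realise this M (trace -\frac{42441}{48841}); the covering map identifies them, and the e_{12}-coefficient sign is the tie-breaker.


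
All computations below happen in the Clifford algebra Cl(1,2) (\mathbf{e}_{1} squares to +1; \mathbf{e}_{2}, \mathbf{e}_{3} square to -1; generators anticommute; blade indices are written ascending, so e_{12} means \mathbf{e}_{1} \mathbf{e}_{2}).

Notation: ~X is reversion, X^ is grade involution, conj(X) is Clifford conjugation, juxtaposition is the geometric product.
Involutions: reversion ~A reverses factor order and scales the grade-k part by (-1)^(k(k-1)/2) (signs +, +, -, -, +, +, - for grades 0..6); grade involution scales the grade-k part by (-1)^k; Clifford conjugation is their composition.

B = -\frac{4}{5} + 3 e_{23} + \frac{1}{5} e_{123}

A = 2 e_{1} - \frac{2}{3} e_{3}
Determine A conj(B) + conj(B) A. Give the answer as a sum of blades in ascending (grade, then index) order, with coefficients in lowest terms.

first term: -\frac{8}{5} e_{1} + 2 e_{2} + \frac{8}{15} e_{3} + \frac{2}{15} e_{12} + \frac{2}{5} e_{23} - 6 e_{123}
second term: -\frac{8}{5} e_{1} - 2 e_{2} + \frac{8}{15} e_{3} + \frac{2}{15} e_{12} + \frac{2}{5} e_{23} - 6 e_{123}
Answer: -\frac{16}{5} e_{1} + \frac{16}{15} e_{3} + \frac{4}{15} e_{12} + \frac{4}{5} e_{23} - 12 e_{123}


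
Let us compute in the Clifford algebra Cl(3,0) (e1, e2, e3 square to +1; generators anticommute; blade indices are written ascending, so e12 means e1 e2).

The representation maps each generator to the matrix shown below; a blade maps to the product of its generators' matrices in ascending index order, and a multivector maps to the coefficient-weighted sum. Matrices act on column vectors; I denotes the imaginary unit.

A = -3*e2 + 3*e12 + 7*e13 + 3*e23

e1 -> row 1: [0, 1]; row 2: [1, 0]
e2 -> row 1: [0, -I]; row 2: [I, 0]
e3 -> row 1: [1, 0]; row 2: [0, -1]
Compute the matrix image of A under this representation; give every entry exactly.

Bivector images (products of the table entries): rho(e12) = rho(e1)rho(e2) = row 1: [I, 0]; row 2: [0, -I]; rho(e13) = rho(e1)rho(e3) = row 1: [0, -1]; row 2: [1, 0]; rho(e23) = rho(e2)rho(e3) = row 1: [0, I]; row 2: [I, 0].
M = (-3)*rho(e2) + (3)*rho(e12) + (7)*rho(e13) + (3)*rho(e23), summed entrywise:
Answer: row 1: [3*I, -7 + 6*I]; row 2: [7, -3*I]
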